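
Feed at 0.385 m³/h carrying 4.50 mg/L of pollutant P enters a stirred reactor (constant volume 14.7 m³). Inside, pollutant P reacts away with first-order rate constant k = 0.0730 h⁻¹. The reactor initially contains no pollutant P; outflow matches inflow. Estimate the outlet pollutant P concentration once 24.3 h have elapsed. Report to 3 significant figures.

V dC/dt = Q(C_in − C) − k V C.
This is linear with rate a = Q/V + k = 0.099190 h⁻¹.
C_ss = Q C_in/(Q + kV) = 1.1882 mg/L; C(t) = C_ss + (C₀ − C_ss) e^(−a t).
C(24.3) = 1.1882 + (-1.1882)·e^(−0.099190·24.3) = 1.1882 + (-1.1882)·0.089786 = 1.0815 mg/L.

1.08 mg/L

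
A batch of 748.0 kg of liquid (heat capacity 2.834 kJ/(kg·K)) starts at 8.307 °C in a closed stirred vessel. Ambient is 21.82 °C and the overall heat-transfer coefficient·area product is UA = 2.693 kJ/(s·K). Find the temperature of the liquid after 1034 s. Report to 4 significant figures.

18.19 °C

Energy balance: M c_p dT/dt = −UA(T − T_amb).
dT/dt = (T_ss − T)/τ with T_ss = T_amb = 21.8200 °C, τ = M c_p/UA = 748.0·2.834/2.693 = 787.164 s.
Integrating: T(t) = T_ss + (T₀ − T_ss) e^(−t/τ).
T(1034) = 21.8200 + (-13.5130)·0.268857 = 18.1869 °C.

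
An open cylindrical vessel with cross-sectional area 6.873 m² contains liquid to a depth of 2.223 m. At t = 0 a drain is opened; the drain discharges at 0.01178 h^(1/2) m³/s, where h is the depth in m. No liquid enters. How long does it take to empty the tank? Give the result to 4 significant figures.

A dh/dt = −Q_out = −0.01178 √h.
∫ h^(−1/2) dh = −(0.01178/A) ∫ dt, giving 2√h = 2√h₀ − (0.01178/A) t.
Tank is empty when √h = 0: t_empty = 2A√h₀/0.01178.
t_empty = 2·6.873·√2.223/0.01178 = 13.7460·1.49097/0.01178 = 1739.81 s.

1740 s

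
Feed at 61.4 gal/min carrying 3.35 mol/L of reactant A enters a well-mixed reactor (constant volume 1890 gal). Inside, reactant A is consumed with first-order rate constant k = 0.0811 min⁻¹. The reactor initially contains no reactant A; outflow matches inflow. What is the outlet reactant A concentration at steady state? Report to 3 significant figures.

Accumulation = in − out − consumed: V dC/dt = Q C_in − Q C − k V C.
Steady state (dC/dt = 0): C_ss = Q C_in/(Q + kV) = C_in/(1 + kV/Q).
C_ss = 61.4·3.35/(61.4 + 0.0811·1890) = 205.69/214.68 = 0.95813 mol/L.

0.958 mol/L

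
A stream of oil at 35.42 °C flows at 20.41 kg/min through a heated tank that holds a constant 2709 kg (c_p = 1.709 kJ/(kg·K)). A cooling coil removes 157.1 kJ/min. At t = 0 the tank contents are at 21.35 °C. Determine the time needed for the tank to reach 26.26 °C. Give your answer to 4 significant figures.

95.57 min

M c_p dT/dt = ṁ c_p (T_in − T) − Q̇.
τ = M/ṁ = 132.729 min; T_ss = T_in − Q̇/(ṁ c_p) = 30.9161 °C.
T(t) = T_ss + (T₀ − T_ss) e^(−t/τ). Set T = 26.26:
e^(−t/τ) = (26.26 − 30.9161)/(21.35 − 30.9161) = 0.486728
t = −132.729 · ln(0.486728) = 95.5716 min.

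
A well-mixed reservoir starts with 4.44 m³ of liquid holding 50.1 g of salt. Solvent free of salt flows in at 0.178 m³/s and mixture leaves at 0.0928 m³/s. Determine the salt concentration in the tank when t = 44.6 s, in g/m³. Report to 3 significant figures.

3.10 g/m³

Let m(t) be the amount of salt. Volume: V(t) = V₀ + (Q_in − Q_out) t = 4.44 + 0.085200 t; V(44.6) = 8.2399 m³.
Solute balance: dm/dt = 0 − Q_out C = −Q_out m/V(t).
Separate: dm/m = −Q_out dt/V(t) ⇒ ln(m/m₀) = −(Q_out/(Q_in−Q_out)) ln(V/V₀).
m = m₀ (V₀/V)^(Q_out/(Q_in−Q_out)) = 50.1 × (4.44/8.2399)^(1.0892) = 25.547 g.
C = m/V = 25.547/8.2399 = 3.1004 g/m³.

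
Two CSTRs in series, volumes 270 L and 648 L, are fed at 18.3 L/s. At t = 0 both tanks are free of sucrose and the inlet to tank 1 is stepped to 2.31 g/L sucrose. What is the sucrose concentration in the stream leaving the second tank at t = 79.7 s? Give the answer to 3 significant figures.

1.90 g/L

Species balance on tank i: dCᵢ/dt = (Cᵢ₋₁ − Cᵢ)/τᵢ with τᵢ = Vᵢ/Q.
τ₁ = 270/18.3 = 14.754 s; τ₂ = 648/18.3 = 35.410 s.
Solving the cascade with C₁(0)=C₂(0)=0 gives C₂(t) = C_in[1 − (τ₁ e^(−t/τ₁) − τ₂ e^(−t/τ₂))/(τ₁ − τ₂)].
At t = 79.7: e^(−t/τ₁) = 0.0045081, e^(−t/τ₂) = 0.10532.
C₂ = 2.31·[1 − (14.754·0.0045081 − 35.410·0.10532)/(-20.656)] = 2.31·0.82268 = 1.9004 g/L.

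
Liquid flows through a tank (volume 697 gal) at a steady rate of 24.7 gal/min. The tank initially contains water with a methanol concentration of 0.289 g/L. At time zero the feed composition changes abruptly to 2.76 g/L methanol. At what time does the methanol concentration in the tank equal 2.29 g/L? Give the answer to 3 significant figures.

Species balance: V dC/dt = Q(C_in − C) ⇒ τ = V/Q = 28.219 min.
C(t) = C_in + (C₀ − C_in) e^(−t/τ). Set C = 2.29 and solve for t:
e^(−t/τ) = (C − C_in)/(C₀ − C_in) = (2.29 − 2.76)/(0.289 − 2.76) = 0.19021
t = −τ ln(…) = 28.219 × 1.6596 = 46.833 min.

46.8 min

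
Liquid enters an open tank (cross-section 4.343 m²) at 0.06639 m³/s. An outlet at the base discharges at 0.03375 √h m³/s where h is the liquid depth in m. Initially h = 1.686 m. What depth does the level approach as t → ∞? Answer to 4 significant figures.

3.870 m

Level balance: A dh/dt = 0.06639 − 0.03375 √h. Setting dh/dt = 0:
Q_in = 0.03375 √h_ss ⇒ √h_ss = 0.06639/0.03375 = 1.96711.
h_ss = 1.96711² = 3.86953 m. (Since h₀ = 1.686 m < h_ss, the level will rise toward this value.)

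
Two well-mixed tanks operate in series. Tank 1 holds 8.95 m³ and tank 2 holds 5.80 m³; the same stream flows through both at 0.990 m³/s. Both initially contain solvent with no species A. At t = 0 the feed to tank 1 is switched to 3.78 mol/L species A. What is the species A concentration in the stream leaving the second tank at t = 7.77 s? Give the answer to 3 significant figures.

1.08 mol/L

Each tank obeys Vᵢ dCᵢ/dt = Q(Cᵢ₋₁ − Cᵢ), so τᵢ = Vᵢ/Q.
τ₁ = 8.95/0.990 = 9.0404 s; τ₂ = 5.80/0.990 = 5.8586 s.
Solving the cascade with C₁(0)=C₂(0)=0 gives C₂(t) = C_in[1 − (τ₁ e^(−t/τ₁) − τ₂ e^(−t/τ₂))/(τ₁ − τ₂)].
At t = 7.77: e^(−t/τ₁) = 0.42338, e^(−t/τ₂) = 0.26547.
C₂ = 3.78·[1 − (9.0404·0.42338 − 5.8586·0.26547)/(3.1818)] = 3.78·0.28585 = 1.0805 mol/L.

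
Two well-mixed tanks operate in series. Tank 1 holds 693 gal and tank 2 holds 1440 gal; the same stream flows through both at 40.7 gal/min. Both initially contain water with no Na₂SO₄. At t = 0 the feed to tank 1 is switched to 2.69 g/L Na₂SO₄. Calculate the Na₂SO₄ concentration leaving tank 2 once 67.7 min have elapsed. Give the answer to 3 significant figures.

Each tank obeys Vᵢ dCᵢ/dt = Q(Cᵢ₋₁ − Cᵢ), so τᵢ = Vᵢ/Q.
τ₁ = 693/40.7 = 17.027 min; τ₂ = 1440/40.7 = 35.381 min.
Tank 1: C₁ = C_in(1 − e^(−t/τ₁)). Tank 2 (τ₁ ≠ τ₂): C₂ = C_in[1 − (τ₁ e^(−t/τ₁) − τ₂ e^(−t/τ₂))/(τ₁ − τ₂)].
At t = 67.7: e^(−t/τ₁) = 0.018760, e^(−t/τ₂) = 0.14757.
C₂ = 2.69·[1 − (17.027·0.018760 − 35.381·0.14757)/(-18.354)] = 2.69·0.73294 = 1.9716 g/L.

1.97 g/L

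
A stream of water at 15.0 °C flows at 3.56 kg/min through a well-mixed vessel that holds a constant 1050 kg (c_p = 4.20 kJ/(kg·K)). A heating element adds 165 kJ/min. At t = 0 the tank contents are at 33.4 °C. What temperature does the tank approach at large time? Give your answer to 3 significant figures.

First-law balance (no shaft work): M c_p dT/dt = ṁ c_p (T_in − T) + 165.
At steady state dT/dt = 0 ⇒ T_ss = T_in + Q̇/(ṁ c_p) = 15.0 + 165/(3.56·4.20) = 26.035 °C.

26.0 °C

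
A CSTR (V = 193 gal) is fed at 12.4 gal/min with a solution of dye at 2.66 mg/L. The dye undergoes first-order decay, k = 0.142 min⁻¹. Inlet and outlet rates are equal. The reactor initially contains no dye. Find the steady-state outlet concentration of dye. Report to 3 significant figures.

0.829 mg/L

Species balance: V dC/dt = Q C_in − Q C − k V C.
At steady state: 0 = Q C_in − (Q + kV) C_ss, so C_ss = Q C_in/(Q + kV).
C_ss = 12.4·2.66/(12.4 + 0.142·193) = 32.984/39.806 = 0.82862 mg/L.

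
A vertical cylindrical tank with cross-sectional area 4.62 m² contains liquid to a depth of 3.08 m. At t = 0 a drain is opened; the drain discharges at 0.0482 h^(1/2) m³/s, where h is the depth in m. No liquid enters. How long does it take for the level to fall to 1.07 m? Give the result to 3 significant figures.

138 s

With no inflow, A dh/dt = −0.0482 √h.
This is separable: 2 d(√h)/dt = −0.0482/A, so √h = √h₀ − (0.0482/(2A)) t.
t = 2A(√h₀ − √h)/0.0482 = 2·4.62·(√3.08 − √1.07)/0.0482
  = 9.2400 × (1.7550 − 1.0344) / 0.0482 = 138.14 s.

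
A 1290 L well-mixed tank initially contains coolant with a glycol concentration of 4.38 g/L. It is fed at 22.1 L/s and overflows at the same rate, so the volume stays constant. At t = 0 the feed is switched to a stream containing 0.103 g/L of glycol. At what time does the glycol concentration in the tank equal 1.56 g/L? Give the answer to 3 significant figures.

62.9 s

Unsteady species balance (constant V, well mixed): V dC/dt = Q(C_in − C), so τ = V/Q = 58.371 s.
C(t) = C_in + (C₀ − C_in) e^(−t/τ). Set C = 1.56 and solve for t:
e^(−t/τ) = (C − C_in)/(C₀ − C_in) = (1.56 − 0.103)/(4.38 − 0.103) = 0.34066
t = −τ ln(…) = 58.371 × 1.0769 = 62.858 s.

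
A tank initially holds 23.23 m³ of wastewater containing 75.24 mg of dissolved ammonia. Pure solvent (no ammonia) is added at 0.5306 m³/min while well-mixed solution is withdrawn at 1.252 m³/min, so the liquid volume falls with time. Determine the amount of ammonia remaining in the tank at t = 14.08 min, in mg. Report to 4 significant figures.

27.74 mg

Total volume: dV/dt = Q_in − Q_out = -0.721400 m³/min, so V(t) = 23.23 − 0.721400 t and V(14.08) = 13.0727 m³.
Solute balance: dm/dt = 0 − Q_out C = −Q_out m/V(t).
Separate: dm/m = −Q_out dt/V(t) ⇒ ln(m/m₀) = −(Q_out/(Q_in−Q_out)) ln(V/V₀).
m = m₀ (V₀/V)^(Q_out/(Q_in−Q_out)) = 75.24 × (23.23/13.0727)^(-1.73551) = 27.7407 mg.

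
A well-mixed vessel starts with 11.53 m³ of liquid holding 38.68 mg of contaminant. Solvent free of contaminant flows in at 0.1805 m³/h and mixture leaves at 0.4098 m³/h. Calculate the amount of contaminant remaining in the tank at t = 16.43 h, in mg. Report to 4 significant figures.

Let m(t) be the amount of contaminant. Volume: V(t) = V₀ + (Q_in − Q_out) t = 11.53 − 0.229300 t; V(16.43) = 7.76260 m³.
Solute balance: dm/dt = 0 − Q_out C = −Q_out m/V(t).
Separate: dm/m = −Q_out dt/V(t) ⇒ ln(m/m₀) = −(Q_out/(Q_in−Q_out)) ln(V/V₀).
m = m₀ (V₀/V)^(Q_out/(Q_in−Q_out)) = 38.68 × (11.53/7.76260)^(-1.78718) = 19.0726 mg.

19.07 mg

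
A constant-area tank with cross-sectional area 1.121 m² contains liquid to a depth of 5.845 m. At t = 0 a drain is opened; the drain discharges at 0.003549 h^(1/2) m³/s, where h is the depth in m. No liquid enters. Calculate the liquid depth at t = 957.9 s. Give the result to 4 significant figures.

0.8124 m

Mass balance (ρ constant): A dh/dt = −0.003549 √h.
This is separable: 2 d(√h)/dt = −0.003549/A, so √h = √h₀ − (0.003549/(2A)) t.
√h = √5.845 − 0.003549·957.9/(2·1.121) = 2.41764 − 1.51632 = 0.901325.
h = 0.901325² = 0.812386 m.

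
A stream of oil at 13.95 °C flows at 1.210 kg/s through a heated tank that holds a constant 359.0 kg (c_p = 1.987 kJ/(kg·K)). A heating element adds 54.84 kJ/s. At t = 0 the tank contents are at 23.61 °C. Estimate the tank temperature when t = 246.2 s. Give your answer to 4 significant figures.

First-law balance (no shaft work): M c_p dT/dt = ṁ c_p (T_in − T) + 54.84.
Rearrange: dT/dt = (T_ss − T)/τ with τ = M/ṁ = 296.694 s and T_ss = T_in + Q̇/(ṁ c_p) = 36.7594 °C.
T approaches T_ss exponentially: T(t) = T_ss + (T₀ − T_ss) e^(−t/τ).
T(246.2) = 36.7594 + (-13.1494)·e^(−246.2/296.694) = 36.7594 + (-13.1494)·0.436132 = 31.0245 °C.

31.02 °C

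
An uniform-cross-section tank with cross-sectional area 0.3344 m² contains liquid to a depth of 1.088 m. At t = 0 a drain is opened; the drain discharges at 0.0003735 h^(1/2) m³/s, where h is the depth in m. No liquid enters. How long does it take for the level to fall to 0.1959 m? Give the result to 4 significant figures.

1075 s

Unsteady balance on liquid volume: A dh/dt = −0.0003735 √h.
Separate and integrate: 2(√h − √h₀) = −(0.0003735/A) t.
t = 2A(√h₀ − √h)/0.0003735 = 2·0.3344·(√1.088 − √0.1959)/0.0003735
  = 0.668800 × (1.04307 − 0.442606) / 0.0003735 = 1075.21 s.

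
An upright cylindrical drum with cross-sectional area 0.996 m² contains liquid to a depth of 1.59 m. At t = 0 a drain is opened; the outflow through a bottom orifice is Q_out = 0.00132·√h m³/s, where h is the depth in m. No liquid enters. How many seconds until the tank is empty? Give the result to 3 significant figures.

A dh/dt = −Q_out = −0.00132 √h.
Separate and integrate: 2(√h − √h₀) = −(0.00132/A) t.
Set h = 0: 2√h₀ = (0.00132/A) t_empty ⇒ t_empty = 2A√h₀/0.00132.
t_empty = 2·0.996·√1.59/0.00132 = 1.9920·1.2610/0.00132 = 1902.9 s.

1900 s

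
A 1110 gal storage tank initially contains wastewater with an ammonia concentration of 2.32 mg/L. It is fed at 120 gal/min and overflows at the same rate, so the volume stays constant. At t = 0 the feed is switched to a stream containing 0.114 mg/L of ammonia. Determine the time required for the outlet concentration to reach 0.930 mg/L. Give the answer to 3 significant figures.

9.20 min

Species balance: V dC/dt = Q(C_in − C) ⇒ τ = V/Q = 9.2500 min.
C(t) = C_in + (C₀ − C_in) e^(−t/τ). Set C = 0.930 and solve for t:
e^(−t/τ) = (C − C_in)/(C₀ − C_in) = (0.930 − 0.114)/(2.32 − 0.114) = 0.36990
t = −τ ln(…) = 9.2500 × 0.99452 = 9.1993 min.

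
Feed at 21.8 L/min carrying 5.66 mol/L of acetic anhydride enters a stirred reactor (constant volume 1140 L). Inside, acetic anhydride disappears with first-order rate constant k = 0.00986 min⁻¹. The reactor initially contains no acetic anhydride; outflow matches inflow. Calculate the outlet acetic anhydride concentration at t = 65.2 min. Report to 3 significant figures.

Accumulation = in − out − consumed: V dC/dt = Q C_in − Q C − k V C.
dC/dt = (Q/V) C_in − (Q/V + k) C; effective rate a = Q/V + k = 0.019123 + 0.00986 = 0.028983 min⁻¹.
C_ss = Q C_in/(Q + kV) = 3.7345 mol/L; C(t) = C_ss + (C₀ − C_ss) e^(−a t).
C(65.2) = 3.7345 + (-3.7345)·e^(−0.028983·65.2) = 3.7345 + (-3.7345)·0.15112 = 3.1701 mol/L.

3.17 mol/L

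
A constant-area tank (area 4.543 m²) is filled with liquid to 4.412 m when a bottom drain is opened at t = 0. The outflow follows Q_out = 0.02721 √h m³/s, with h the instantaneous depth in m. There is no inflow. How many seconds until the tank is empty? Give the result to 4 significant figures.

701.4 s

A dh/dt = −Q_out = −0.02721 √h.
∫ h^(−1/2) dh = −(0.02721/A) ∫ dt, giving 2√h = 2√h₀ − (0.02721/A) t.
Tank is empty when √h = 0: t_empty = 2A√h₀/0.02721.
t_empty = 2·4.543·√4.412/0.02721 = 9.08600·2.10048/0.02721 = 701.394 s.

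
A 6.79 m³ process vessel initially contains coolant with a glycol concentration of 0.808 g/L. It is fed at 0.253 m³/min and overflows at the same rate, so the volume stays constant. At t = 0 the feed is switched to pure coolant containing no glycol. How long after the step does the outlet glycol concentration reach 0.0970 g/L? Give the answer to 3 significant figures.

56.9 min

Species balance: V dC/dt = Q(C_in − C) ⇒ τ = V/Q = 26.838 min.
C(t) = C_in + (C₀ − C_in) e^(−t/τ). Set C = 0.0970 and solve for t:
e^(−t/τ) = (C − C_in)/(C₀ − C_in) = (0.0970 − 0)/(0.808 − 0) = 0.12005
t = −τ ln(…) = 26.838 × 2.1199 = 56.892 min.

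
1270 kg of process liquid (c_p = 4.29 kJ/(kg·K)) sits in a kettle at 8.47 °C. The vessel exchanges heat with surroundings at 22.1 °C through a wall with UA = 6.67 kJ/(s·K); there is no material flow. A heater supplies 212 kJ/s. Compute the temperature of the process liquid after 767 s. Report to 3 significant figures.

First-law balance (no shaft work): M c_p dT/dt = −UA(T − T_amb) + Q̇.
dT/dt = (T_ss − T)/τ with T_ss = T_amb + Q̇/UA = 22.1 + 212/6.67 = 53.884 °C, τ = M c_p/UA = 1270·4.29/6.67 = 816.84 s.
This is linear first-order; T(t) = T_ss + (T₀ − T_ss) e^(−t/τ).
T(767) = 53.884 + (-45.414)·0.39102 = 36.126 °C.

36.1 °C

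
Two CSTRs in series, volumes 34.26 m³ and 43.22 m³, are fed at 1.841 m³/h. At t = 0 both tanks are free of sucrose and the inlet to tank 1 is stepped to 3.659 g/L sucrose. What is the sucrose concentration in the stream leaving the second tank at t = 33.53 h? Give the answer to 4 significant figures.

1.736 g/L

Time constants: τᵢ = Vᵢ/Q for each well-mixed tank.
τ₁ = 34.26/1.841 = 18.6095 h; τ₂ = 43.22/1.841 = 23.4764 h.
Tank 1: C₁ = C_in(1 − e^(−t/τ₁)). Tank 2 (τ₁ ≠ τ₂): C₂ = C_in[1 − (τ₁ e^(−t/τ₁) − τ₂ e^(−t/τ₂))/(τ₁ − τ₂)].
At t = 33.53: e^(−t/τ₁) = 0.165006, e^(−t/τ₂) = 0.239729.
C₂ = 3.659·[1 − (18.6095·0.165006 − 23.4764·0.239729)/(-4.86692)] = 3.659·0.474554 = 1.73639 g/L.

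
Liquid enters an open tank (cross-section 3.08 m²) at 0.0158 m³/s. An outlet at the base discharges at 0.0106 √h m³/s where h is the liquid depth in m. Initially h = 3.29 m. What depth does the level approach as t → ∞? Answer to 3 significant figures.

2.22 m

Level balance: A dh/dt = 0.0158 − 0.0106 √h. Setting dh/dt = 0:
Q_in = 0.0106 √h_ss ⇒ √h_ss = 0.0158/0.0106 = 1.4906.
h_ss = 1.4906² = 2.2218 m. (Since h₀ = 3.29 m > h_ss, the level will fall toward this value.)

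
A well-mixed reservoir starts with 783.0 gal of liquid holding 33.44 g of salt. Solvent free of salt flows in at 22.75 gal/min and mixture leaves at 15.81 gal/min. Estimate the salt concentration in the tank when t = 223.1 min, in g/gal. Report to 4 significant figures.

0.001195 g/gal

Total volume: dV/dt = Q_in − Q_out = 6.94000 gal/min, so V(t) = 783.0 + 6.94000 t and V(223.1) = 2331.31 gal.
Solute balance: dm/dt = 0 − Q_out C = −Q_out m/V(t).
dm/m = −Q_out dt/(V₀ + 6.94000 t); integrating gives ln(m/m₀) = −(Q_out/(Q_in−Q_out)) ln(V/V₀).
m = m₀ (V₀/V)^(Q_out/(Q_in−Q_out)) = 33.44 × (783.0/2331.31)^(2.27810) = 2.78493 g.
C = m/V = 2.78493/2331.31 = 0.00119458 g/gal.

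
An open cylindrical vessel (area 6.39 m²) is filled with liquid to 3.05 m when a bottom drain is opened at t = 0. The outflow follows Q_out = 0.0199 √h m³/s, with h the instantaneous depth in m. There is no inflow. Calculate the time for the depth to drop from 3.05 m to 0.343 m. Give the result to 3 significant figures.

A dh/dt = −Q_out = −0.0199 √h.
∫ h^(−1/2) dh = −(0.0199/A) ∫ dt, giving 2√h = 2√h₀ − (0.0199/A) t.
t = 2A(√h₀ − √h)/0.0199 = 2·6.39·(√3.05 − √0.343)/0.0199
  = 12.780 × (1.7464 − 0.58566) / 0.0199 = 745.45 s.

745 s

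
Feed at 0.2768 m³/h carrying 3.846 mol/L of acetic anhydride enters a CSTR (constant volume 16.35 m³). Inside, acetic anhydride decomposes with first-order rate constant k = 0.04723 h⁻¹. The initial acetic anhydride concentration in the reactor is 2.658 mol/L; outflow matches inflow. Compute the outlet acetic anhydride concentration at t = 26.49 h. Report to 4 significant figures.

1.315 mol/L

Accumulation = in − out − consumed: V dC/dt = Q C_in − Q C − k V C.
dC/dt = (Q/V) C_in − (Q/V + k) C; effective rate a = Q/V + k = 0.0169297 + 0.04723 = 0.0641597 h⁻¹.
C_ss = Q C_in/(Q + kV) = 1.01484 mol/L; C(t) = C_ss + (C₀ − C_ss) e^(−a t).
C(26.49) = 1.01484 + (1.64316)·e^(−0.0641597·26.49) = 1.01484 + (1.64316)·0.182759 = 1.31514 mol/L.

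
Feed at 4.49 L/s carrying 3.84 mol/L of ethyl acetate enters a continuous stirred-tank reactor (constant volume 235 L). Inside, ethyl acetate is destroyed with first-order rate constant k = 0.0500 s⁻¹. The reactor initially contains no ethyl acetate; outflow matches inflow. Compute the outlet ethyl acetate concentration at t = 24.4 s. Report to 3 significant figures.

Accumulation = in − out − consumed: V dC/dt = Q C_in − Q C − k V C.
This is linear with rate a = Q/V + k = 0.069106 s⁻¹.
C_ss = Q C_in/(Q + kV) = 1.0617 mol/L; C(t) = C_ss + (C₀ − C_ss) e^(−a t).
C(24.4) = 1.0617 + (-1.0617)·e^(−0.069106·24.4) = 1.0617 + (-1.0617)·0.18522 = 0.86503 mol/L.

0.865 mol/L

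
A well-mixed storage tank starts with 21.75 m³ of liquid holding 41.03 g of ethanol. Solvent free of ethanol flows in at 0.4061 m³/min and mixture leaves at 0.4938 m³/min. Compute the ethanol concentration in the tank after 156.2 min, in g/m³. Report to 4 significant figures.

Total volume: dV/dt = Q_in − Q_out = -0.0877000 m³/min, so V(t) = 21.75 − 0.0877000 t and V(156.2) = 8.05126 m³.
Solute balance: dm/dt = 0 − Q_out C = −Q_out m/V(t).
Separate: dm/m = −Q_out dt/V(t) ⇒ ln(m/m₀) = −(Q_out/(Q_in−Q_out)) ln(V/V₀).
m = m₀ (V₀/V)^(Q_out/(Q_in−Q_out)) = 41.03 × (21.75/8.05126)^(-5.63056) = 0.152398 g.
C = m/V = 0.152398/8.05126 = 0.0189284 g/m³.

0.01893 g/m³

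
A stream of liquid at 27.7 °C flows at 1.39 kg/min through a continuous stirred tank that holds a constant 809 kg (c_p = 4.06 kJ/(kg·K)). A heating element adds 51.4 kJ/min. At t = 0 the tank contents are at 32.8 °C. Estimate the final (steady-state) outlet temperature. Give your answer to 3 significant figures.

36.8 °C

Energy balance: M c_p dT/dt = ṁ c_p (T_in − T) + 51.4.
At steady state dT/dt = 0 ⇒ T_ss = T_in + Q̇/(ṁ c_p) = 27.7 + 51.4/(1.39·4.06) = 36.808 °C.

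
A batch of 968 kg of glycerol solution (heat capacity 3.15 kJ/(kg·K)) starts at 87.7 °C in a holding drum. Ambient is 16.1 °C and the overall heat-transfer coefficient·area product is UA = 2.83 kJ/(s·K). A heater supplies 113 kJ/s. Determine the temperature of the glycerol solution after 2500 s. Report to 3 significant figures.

59.1 °C

First-law balance (no shaft work): M c_p dT/dt = −UA(T − T_amb) + Q̇.
dT/dt = (T_ss − T)/τ with T_ss = T_amb + Q̇/UA = 16.1 + 113/2.83 = 56.029 °C, τ = M c_p/UA = 968·3.15/2.83 = 1077.5 s.
Solution: T(t) = T_ss + (T₀ − T_ss) e^(−t/τ).
T(2500) = 56.029 + (31.671)·0.098246 = 59.141 °C.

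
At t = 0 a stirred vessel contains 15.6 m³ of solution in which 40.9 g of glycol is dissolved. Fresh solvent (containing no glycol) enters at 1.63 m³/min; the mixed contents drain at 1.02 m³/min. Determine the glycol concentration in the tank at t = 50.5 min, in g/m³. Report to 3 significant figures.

0.142 g/m³

Total volume: dV/dt = Q_in − Q_out = 0.61000 m³/min, so V(t) = 15.6 + 0.61000 t and V(50.5) = 46.405 m³.
Solute balance: dm/dt = 0 − Q_out C = −Q_out m/V(t).
dm/m = −Q_out dt/(V₀ + 0.61000 t); integrating gives ln(m/m₀) = −(Q_out/(Q_in−Q_out)) ln(V/V₀).
m = m₀ (V₀/V)^(Q_out/(Q_in−Q_out)) = 40.9 × (15.6/46.405)^(1.6721) = 6.6080 g.
C = m/V = 6.6080/46.405 = 0.14240 g/m³.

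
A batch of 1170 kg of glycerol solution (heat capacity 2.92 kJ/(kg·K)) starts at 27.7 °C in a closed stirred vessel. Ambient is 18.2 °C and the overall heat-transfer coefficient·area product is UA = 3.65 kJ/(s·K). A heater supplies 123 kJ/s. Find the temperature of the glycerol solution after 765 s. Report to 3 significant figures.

Heat balance on the well-mixed liquid: M c_p dT/dt = −UA(T − T_amb) + Q̇.
dT/dt = (T_ss − T)/τ with T_ss = T_amb + Q̇/UA = 18.2 + 123/3.65 = 51.899 °C, τ = M c_p/UA = 1170·2.92/3.65 = 936.00 s.
T approaches T_ss exponentially: T(t) = T_ss + (T₀ − T_ss) e^(−t/τ).
T(765) = 51.899 + (-24.199)·0.44162 = 41.212 °C.

41.2 °C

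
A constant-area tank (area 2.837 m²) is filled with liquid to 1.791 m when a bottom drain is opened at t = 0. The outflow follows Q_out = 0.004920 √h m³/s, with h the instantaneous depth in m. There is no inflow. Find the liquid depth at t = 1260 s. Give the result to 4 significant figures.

A dh/dt = −Q_out = −0.004920 √h.
This is separable: 2 d(√h)/dt = −0.004920/A, so √h = √h₀ − (0.004920/(2A)) t.
√h = √1.791 − 0.004920·1260/(2·2.837) = 1.33828 − 1.09256 = 0.245720.
h = 0.245720² = 0.0603783 m.

0.06038 m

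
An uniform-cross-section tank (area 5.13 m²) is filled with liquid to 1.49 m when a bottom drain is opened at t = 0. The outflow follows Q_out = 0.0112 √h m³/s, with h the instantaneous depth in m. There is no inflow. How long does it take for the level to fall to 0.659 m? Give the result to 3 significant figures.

375 s

Mass balance (ρ constant): A dh/dt = −0.0112 √h.
This is separable: 2 d(√h)/dt = −0.0112/A, so √h = √h₀ − (0.0112/(2A)) t.
t = 2A(√h₀ − √h)/0.0112 = 2·5.13·(√1.49 − √0.659)/0.0112
  = 10.260 × (1.2207 − 0.81179) / 0.0112 = 374.55 s.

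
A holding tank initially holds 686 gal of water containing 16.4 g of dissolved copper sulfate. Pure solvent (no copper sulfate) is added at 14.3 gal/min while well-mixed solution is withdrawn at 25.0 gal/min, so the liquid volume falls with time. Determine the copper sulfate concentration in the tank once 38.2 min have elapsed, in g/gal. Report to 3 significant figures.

Total volume: dV/dt = Q_in − Q_out = -10.700 gal/min, so V(t) = 686 − 10.700 t and V(38.2) = 277.26 gal.
Species balance (pure solvent in): dm/dt = −Q_out · m/V(t).
dm/m = −Q_out dt/(V₀ − 10.700 t); integrating gives ln(m/m₀) = −(Q_out/(Q_in−Q_out)) ln(V/V₀).
m = m₀ (V₀/V)^(Q_out/(Q_in−Q_out)) = 16.4 × (686/277.26)^(-2.3364) = 1.9751 g.
C = m/V = 1.9751/277.26 = 0.0071238 g/gal.

0.00712 g/gal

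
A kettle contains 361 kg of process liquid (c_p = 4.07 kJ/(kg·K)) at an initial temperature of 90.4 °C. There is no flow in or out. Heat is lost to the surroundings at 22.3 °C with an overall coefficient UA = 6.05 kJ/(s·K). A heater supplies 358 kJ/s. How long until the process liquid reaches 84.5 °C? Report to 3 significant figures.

Energy balance: M c_p dT/dt = −UA(T − T_amb) + Q̇.
τ = M c_p/UA = 242.85 s; T_ss = T_amb + Q̇/UA = 22.3 + 358/6.05 = 81.474 °C.
T(t) = T_ss + (T₀ − T_ss)e^(−t/τ); set T = 84.5:
t = −τ ln[(T − T_ss)/(T₀ − T_ss)] = −242.85 · ln(0.33904) = 262.68 s.

263 s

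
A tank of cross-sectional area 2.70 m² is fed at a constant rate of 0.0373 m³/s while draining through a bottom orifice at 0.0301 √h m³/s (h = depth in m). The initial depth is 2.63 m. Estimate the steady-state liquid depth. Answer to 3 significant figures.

1.54 m

A dh/dt = Q_in − 0.0301 √h. Steady state requires inflow = outflow:
Q_in = 0.0301 √h_ss ⇒ √h_ss = 0.0373/0.0301 = 1.2392.
h_ss = 1.2392² = 1.5356 m. (Since h₀ = 2.63 m > h_ss, the level will fall toward this value.)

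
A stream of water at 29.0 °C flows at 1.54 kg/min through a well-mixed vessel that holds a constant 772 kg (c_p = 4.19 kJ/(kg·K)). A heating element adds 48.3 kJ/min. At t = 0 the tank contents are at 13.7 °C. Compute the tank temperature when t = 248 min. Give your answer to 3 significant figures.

M c_p dT/dt = ṁ c_p (T_in − T) + Q̇.
Rearrange: dT/dt = (T_ss − T)/τ with τ = M/ṁ = 501.30 min and T_ss = T_in + Q̇/(ṁ c_p) = 36.485 °C.
Integrating: T(t) = T_ss + (T₀ − T_ss) e^(−t/τ).
T(248) = 36.485 + (-22.785)·e^(−248/501.30) = 36.485 + (-22.785)·0.60974 = 22.592 °C.

22.6 °C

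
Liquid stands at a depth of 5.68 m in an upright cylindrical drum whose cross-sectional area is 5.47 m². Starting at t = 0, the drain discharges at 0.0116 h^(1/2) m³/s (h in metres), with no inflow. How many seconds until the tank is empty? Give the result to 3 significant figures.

Unsteady balance on liquid volume: A dh/dt = −0.0116 √h.
This is separable: 2 d(√h)/dt = −0.0116/A, so √h = √h₀ − (0.0116/(2A)) t.
Tank is empty when √h = 0: t_empty = 2A√h₀/0.0116.
t_empty = 2·5.47·√5.68/0.0116 = 10.940·2.3833/0.0116 = 2247.7 s.

2250 s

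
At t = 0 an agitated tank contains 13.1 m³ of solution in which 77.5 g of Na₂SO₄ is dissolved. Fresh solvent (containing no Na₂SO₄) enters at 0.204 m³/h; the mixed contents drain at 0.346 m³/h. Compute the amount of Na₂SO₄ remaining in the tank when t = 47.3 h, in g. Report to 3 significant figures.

13.4 g

Let m(t) be the amount of Na₂SO₄. Volume: V(t) = V₀ + (Q_in − Q_out) t = 13.1 − 0.14200 t; V(47.3) = 6.3834 m³.
No Na₂SO₄ enters, so dm/dt = −Q_out · (m/V).
Separate: dm/m = −Q_out dt/V(t) ⇒ ln(m/m₀) = −(Q_out/(Q_in−Q_out)) ln(V/V₀).
m = m₀ (V₀/V)^(Q_out/(Q_in−Q_out)) = 77.5 × (13.1/6.3834)^(-2.4366) = 13.444 g.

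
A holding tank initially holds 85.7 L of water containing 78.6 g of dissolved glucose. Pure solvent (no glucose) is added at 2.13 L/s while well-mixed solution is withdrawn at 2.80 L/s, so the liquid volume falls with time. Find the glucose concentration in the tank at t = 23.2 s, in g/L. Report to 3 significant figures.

Total volume: dV/dt = Q_in − Q_out = -0.67000 L/s, so V(t) = 85.7 − 0.67000 t and V(23.2) = 70.156 L.
No glucose enters, so dm/dt = −Q_out · (m/V).
dm/m = −Q_out dt/(V₀ − 0.67000 t); integrating gives ln(m/m₀) = −(Q_out/(Q_in−Q_out)) ln(V/V₀).
m = m₀ (V₀/V)^(Q_out/(Q_in−Q_out)) = 78.6 × (85.7/70.156)^(-4.1791) = 34.056 g.
C = m/V = 34.056/70.156 = 0.48543 g/L.

0.485 g/L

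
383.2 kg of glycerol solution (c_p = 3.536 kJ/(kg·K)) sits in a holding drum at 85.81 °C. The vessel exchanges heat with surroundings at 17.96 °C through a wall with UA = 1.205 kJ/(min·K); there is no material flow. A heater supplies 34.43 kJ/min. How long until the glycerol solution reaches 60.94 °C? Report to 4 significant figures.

1128 min

Unsteady energy balance on the tank contents: M c_p dT/dt = −UA(T − T_amb) + Q̇.
τ = M c_p/UA = 1124.48 min; T_ss = T_amb + Q̇/UA = 17.96 + 34.43/1.205 = 46.5326 °C.
T(t) = T_ss + (T₀ − T_ss)e^(−t/τ); set T = 60.94:
t = −τ ln[(T − T_ss)/(T₀ − T_ss)] = −1124.48 · ln(0.366811) = 1127.75 min.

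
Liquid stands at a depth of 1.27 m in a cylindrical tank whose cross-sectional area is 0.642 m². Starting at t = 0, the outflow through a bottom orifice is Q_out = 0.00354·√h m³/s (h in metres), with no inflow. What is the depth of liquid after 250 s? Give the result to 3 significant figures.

0.192 m

A dh/dt = −Q_out = −0.00354 √h.
This is separable: 2 d(√h)/dt = −0.00354/A, so √h = √h₀ − (0.00354/(2A)) t.
√h = √1.27 − 0.00354·250/(2·0.642) = 1.1269 − 0.68925 = 0.43769.
h = 0.43769² = 0.19157 m.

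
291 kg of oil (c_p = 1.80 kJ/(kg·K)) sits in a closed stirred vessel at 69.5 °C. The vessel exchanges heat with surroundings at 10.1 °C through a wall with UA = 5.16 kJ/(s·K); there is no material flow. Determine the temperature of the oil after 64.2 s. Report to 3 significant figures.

Lumped-capacitance energy balance: M c_p dT/dt = UA(T_amb − T).
dT/dt = (T_ss − T)/τ with T_ss = T_amb = 10.100 °C, τ = M c_p/UA = 291·1.80/5.16 = 101.51 s.
Solution: T(t) = T_ss + (T₀ − T_ss) e^(−t/τ).
T(64.2) = 10.100 + (59.400)·0.53129 = 41.659 °C.

41.7 °C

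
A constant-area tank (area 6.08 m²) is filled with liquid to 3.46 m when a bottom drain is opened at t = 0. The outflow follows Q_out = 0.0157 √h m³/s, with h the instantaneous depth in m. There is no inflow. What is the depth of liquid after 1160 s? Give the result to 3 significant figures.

0.131 m

With no inflow, A dh/dt = −0.0157 √h.
∫ h^(−1/2) dh = −(0.0157/A) ∫ dt, giving 2√h = 2√h₀ − (0.0157/A) t.
√h = √3.46 − 0.0157·1160/(2·6.08) = 1.8601 − 1.4977 = 0.36241.
h = 0.36241² = 0.13134 m.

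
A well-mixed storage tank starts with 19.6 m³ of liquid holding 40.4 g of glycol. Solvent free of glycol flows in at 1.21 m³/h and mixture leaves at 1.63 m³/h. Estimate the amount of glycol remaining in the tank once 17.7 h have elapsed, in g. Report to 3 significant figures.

Let m(t) be the amount of glycol. Volume: V(t) = V₀ + (Q_in − Q_out) t = 19.6 − 0.42000 t; V(17.7) = 12.166 m³.
Solute balance: dm/dt = 0 − Q_out C = −Q_out m/V(t).
Separate: dm/m = −Q_out dt/V(t) ⇒ ln(m/m₀) = −(Q_out/(Q_in−Q_out)) ln(V/V₀).
m = m₀ (V₀/V)^(Q_out/(Q_in−Q_out)) = 40.4 × (19.6/12.166)^(-3.8810) = 6.3475 g.

6.35 g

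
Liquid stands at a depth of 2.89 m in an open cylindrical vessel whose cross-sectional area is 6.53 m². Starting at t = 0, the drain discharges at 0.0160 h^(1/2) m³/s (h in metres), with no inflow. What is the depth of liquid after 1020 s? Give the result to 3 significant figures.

With no inflow, A dh/dt = −0.0160 √h.
∫ h^(−1/2) dh = −(0.0160/A) ∫ dt, giving 2√h = 2√h₀ − (0.0160/A) t.
√h = √2.89 − 0.0160·1020/(2·6.53) = 1.7000 − 1.2496 = 0.45038.
h = 0.45038² = 0.20284 m.

0.203 m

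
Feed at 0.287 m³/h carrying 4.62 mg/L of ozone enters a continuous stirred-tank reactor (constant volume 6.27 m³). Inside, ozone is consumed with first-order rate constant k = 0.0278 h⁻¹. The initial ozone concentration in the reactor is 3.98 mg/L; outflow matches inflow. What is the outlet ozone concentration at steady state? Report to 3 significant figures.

Accumulation = in − out − consumed: V dC/dt = Q C_in − Q C − k V C.
At steady state: 0 = Q C_in − (Q + kV) C_ss, so C_ss = Q C_in/(Q + kV).
C_ss = 0.287·4.62/(0.287 + 0.0278·6.27) = 1.3259/0.46131 = 2.8743 mg/L.

2.87 mg/L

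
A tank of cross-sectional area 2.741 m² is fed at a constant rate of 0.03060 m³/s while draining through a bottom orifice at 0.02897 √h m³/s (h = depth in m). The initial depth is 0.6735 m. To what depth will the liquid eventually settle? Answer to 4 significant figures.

1.116 m

Level balance: A dh/dt = 0.03060 − 0.02897 √h. Setting dh/dt = 0:
Q_in = 0.02897 √h_ss ⇒ √h_ss = 0.03060/0.02897 = 1.05627.
h_ss = 1.05627² = 1.11570 m. (Since h₀ = 0.6735 m < h_ss, the level will rise toward this value.)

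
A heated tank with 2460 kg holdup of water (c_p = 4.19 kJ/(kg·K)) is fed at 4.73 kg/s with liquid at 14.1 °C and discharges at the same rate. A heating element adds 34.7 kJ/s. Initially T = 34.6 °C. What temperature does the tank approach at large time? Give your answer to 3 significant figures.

Unsteady energy balance on the tank contents: M c_p dT/dt = ṁ c_p (T_in − T) + 34.7.
At steady state dT/dt = 0 ⇒ T_ss = T_in + Q̇/(ṁ c_p) = 14.1 + 34.7/(4.73·4.19) = 15.851 °C.

15.9 °C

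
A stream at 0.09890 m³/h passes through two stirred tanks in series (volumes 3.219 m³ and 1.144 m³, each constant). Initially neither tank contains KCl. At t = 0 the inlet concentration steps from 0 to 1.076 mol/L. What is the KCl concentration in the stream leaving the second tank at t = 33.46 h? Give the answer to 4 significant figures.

Each tank obeys Vᵢ dCᵢ/dt = Q(Cᵢ₋₁ − Cᵢ), so τᵢ = Vᵢ/Q.
τ₁ = 3.219/0.09890 = 32.5480 h; τ₂ = 1.144/0.09890 = 11.5672 h.
Solving the cascade with C₁(0)=C₂(0)=0 gives C₂(t) = C_in[1 − (τ₁ e^(−t/τ₁) − τ₂ e^(−t/τ₂))/(τ₁ − τ₂)].
At t = 33.46: e^(−t/τ₁) = 0.357715, e^(−t/τ₂) = 0.0554290.
C₂ = 1.076·[1 − (32.5480·0.357715 − 11.5672·0.0554290)/(20.9808)] = 1.076·0.475627 = 0.511775 mol/L.

0.5118 mol/L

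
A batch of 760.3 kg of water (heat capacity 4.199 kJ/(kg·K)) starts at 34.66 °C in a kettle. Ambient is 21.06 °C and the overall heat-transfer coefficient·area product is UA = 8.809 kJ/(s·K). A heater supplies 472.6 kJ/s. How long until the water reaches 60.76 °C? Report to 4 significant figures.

382.2 s

M c_p dT/dt = −UA(T − T_amb) + Q̇.
τ = M c_p/UA = 362.413 s; T_ss = T_amb + Q̇/UA = 21.06 + 472.6/8.809 = 74.7097 °C.
T(t) = T_ss + (T₀ − T_ss)e^(−t/τ); set T = 60.76:
t = −τ ln[(T − T_ss)/(T₀ − T_ss)] = −362.413 · ln(0.348309) = 382.224 s.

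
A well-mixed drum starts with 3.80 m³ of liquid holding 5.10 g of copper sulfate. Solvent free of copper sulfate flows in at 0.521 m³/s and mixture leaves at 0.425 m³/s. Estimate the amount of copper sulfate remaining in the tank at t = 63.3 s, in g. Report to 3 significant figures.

Let m(t) be the amount of copper sulfate. Volume: V(t) = V₀ + (Q_in − Q_out) t = 3.80 + 0.096000 t; V(63.3) = 9.8768 m³.
Solute balance: dm/dt = 0 − Q_out C = −Q_out m/V(t).
Separate: dm/m = −Q_out dt/V(t) ⇒ ln(m/m₀) = −(Q_out/(Q_in−Q_out)) ln(V/V₀).
m = m₀ (V₀/V)^(Q_out/(Q_in−Q_out)) = 5.10 × (3.80/9.8768)^(4.4271) = 0.074314 g.

0.0743 g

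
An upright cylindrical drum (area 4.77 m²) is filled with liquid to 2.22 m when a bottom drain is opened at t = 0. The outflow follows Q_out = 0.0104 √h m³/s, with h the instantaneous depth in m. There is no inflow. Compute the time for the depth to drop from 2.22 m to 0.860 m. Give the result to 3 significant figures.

A dh/dt = −Q_out = −0.0104 √h.
Separate and integrate: 2(√h − √h₀) = −(0.0104/A) t.
t = 2A(√h₀ − √h)/0.0104 = 2·4.77·(√2.22 − √0.860)/0.0104
  = 9.5400 × (1.4900 − 0.92736) / 0.0104 = 516.08 s.

516 s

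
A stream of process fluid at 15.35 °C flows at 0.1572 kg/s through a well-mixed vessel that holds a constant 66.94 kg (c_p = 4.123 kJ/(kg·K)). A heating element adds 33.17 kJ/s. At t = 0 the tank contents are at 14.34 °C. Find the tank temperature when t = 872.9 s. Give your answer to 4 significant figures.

59.81 °C

Unsteady energy balance on the tank contents: M c_p dT/dt = ṁ c_p (T_in − T) + 33.17.
τ = M/ṁ = 425.827 s; T_ss = T_in + Q̇/(ṁ c_p) = 15.35 + 33.17/(0.1572·4.123) = 66.5276 °C.
T approaches T_ss exponentially: T(t) = T_ss + (T₀ − T_ss) e^(−t/τ).
T(872.9) = 66.5276 + (-52.1876)·e^(−872.9/425.827) = 66.5276 + (-52.1876)·0.128749 = 59.8085 °C.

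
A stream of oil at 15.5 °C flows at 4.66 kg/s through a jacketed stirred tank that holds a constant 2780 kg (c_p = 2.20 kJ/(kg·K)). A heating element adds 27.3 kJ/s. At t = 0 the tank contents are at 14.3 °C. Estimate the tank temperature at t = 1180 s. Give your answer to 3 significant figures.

M c_p dT/dt = ṁ c_p (T_in − T) + Q̇.
τ = M/ṁ = 596.57 s; T_ss = T_in + Q̇/(ṁ c_p) = 15.5 + 27.3/(4.66·2.20) = 18.163 °C.
Solution: T(t) = T_ss + (T₀ − T_ss) e^(−t/τ).
T(1180) = 18.163 + (-3.8629)·e^(−1180/596.57) = 18.163 + (-3.8629)·0.13835 = 17.628 °C.

17.6 °C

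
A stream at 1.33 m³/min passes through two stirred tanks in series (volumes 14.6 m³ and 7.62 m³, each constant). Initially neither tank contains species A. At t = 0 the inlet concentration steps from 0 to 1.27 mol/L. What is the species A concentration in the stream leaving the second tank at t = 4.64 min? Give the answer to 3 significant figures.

Each tank obeys Vᵢ dCᵢ/dt = Q(Cᵢ₋₁ − Cᵢ), so τᵢ = Vᵢ/Q.
τ₁ = 14.6/1.33 = 10.977 min; τ₂ = 7.62/1.33 = 5.7293 min.
Solving the cascade with C₁(0)=C₂(0)=0 gives C₂(t) = C_in[1 − (τ₁ e^(−t/τ₁) − τ₂ e^(−t/τ₂))/(τ₁ − τ₂)].
At t = 4.64: e^(−t/τ₁) = 0.65529, e^(−t/τ₂) = 0.44492.
C₂ = 1.27·[1 − (10.977·0.65529 − 5.7293·0.44492)/(5.2481)] = 1.27·0.11506 = 0.14612 mol/L.

0.146 mol/L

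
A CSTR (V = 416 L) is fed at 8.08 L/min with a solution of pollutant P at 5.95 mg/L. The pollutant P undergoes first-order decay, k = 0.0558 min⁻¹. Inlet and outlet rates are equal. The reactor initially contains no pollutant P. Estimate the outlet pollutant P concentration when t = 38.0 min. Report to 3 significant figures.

1.45 mg/L

Species balance: V dC/dt = Q C_in − Q C − k V C.
This is linear with rate a = Q/V + k = 0.075223 min⁻¹.
C_ss = Q C_in/(Q + kV) = 1.5363 mg/L; C(t) = C_ss + (C₀ − C_ss) e^(−a t).
C(38.0) = 1.5363 + (-1.5363)·e^(−0.075223·38.0) = 1.5363 + (-1.5363)·0.057356 = 1.4482 mg/L.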